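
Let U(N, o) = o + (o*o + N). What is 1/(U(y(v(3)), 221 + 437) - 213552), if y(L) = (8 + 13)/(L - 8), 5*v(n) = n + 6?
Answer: 31/6822065 ≈ 4.5441e-6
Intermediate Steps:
v(n) = 6/5 + n/5 (v(n) = (n + 6)/5 = (6 + n)/5 = 6/5 + n/5)
y(L) = 21/(-8 + L)
U(N, o) = N + o + o**2 (U(N, o) = o + (o**2 + N) = o + (N + o**2) = N + o + o**2)
1/(U(y(v(3)), 221 + 437) - 213552) = 1/((21/(-8 + (6/5 + (1/5)*3)) + (221 + 437) + (221 + 437)**2) - 213552) = 1/((21/(-8 + (6/5 + 3/5)) + 658 + 658**2) - 213552) = 1/((21/(-8 + 9/5) + 658 + 432964) - 213552) = 1/((21/(-31/5) + 658 + 432964) - 213552) = 1/((21*(-5/31) + 658 + 432964) - 213552) = 1/((-105/31 + 658 + 432964) - 213552) = 1/(13442177/31 - 213552) = 1/(6822065/31) = 31/6822065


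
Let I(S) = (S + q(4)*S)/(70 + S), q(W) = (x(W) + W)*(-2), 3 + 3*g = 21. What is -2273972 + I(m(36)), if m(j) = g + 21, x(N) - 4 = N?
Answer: -220575905/97 ≈ -2.2740e+6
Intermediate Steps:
g = 6 (g = -1 + (1/3)*21 = -1 + 7 = 6)
x(N) = 4 + N
q(W) = -8 - 4*W (q(W) = ((4 + W) + W)*(-2) = (4 + 2*W)*(-2) = -8 - 4*W)
m(j) = 27 (m(j) = 6 + 21 = 27)
I(S) = -23*S/(70 + S) (I(S) = (S + (-8 - 4*4)*S)/(70 + S) = (S + (-8 - 16)*S)/(70 + S) = (S - 24*S)/(70 + S) = (-23*S)/(70 + S) = -23*S/(70 + S))
-2273972 + I(m(36)) = -2273972 - 23*27/(70 + 27) = -2273972 - 23*27/97 = -2273972 - 23*27*1/97 = -2273972 - 621/97 = -220575905/97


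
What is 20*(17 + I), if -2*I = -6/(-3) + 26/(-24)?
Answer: 1985/6 ≈ 330.83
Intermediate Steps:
I = -11/24 (I = -(-6/(-3) + 26/(-24))/2 = -(-6*(-⅓) + 26*(-1/24))/2 = -(2 - 13/12)/2 = -½*11/12 = -11/24 ≈ -0.45833)
20*(17 + I) = 20*(17 - 11/24) = 20*(397/24) = 1985/6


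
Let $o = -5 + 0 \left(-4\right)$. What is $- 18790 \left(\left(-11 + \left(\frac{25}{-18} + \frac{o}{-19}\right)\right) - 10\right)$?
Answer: $\frac{71091965}{171} \approx 4.1574 \cdot 10^{5}$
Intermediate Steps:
$o = -5$ ($o = -5 + 0 = -5$)
$- 18790 \left(\left(-11 + \left(\frac{25}{-18} + \frac{o}{-19}\right)\right) - 10\right) = - 18790 \left(\left(-11 + \left(\frac{25}{-18} - \frac{5}{-19}\right)\right) - 10\right) = - 18790 \left(\left(-11 + \left(25 \left(- \frac{1}{18}\right) - - \frac{5}{19}\right)\right) - 10\right) = - 18790 \left(\left(-11 + \left(- \frac{25}{18} + \frac{5}{19}\right)\right) - 10\right) = - 18790 \left(\left(-11 - \frac{385}{342}\right) - 10\right) = - 18790 \left(- \frac{4147}{342} - 10\right) = \left(-18790\right) \left(- \frac{7567}{342}\right) = \frac{71091965}{171}$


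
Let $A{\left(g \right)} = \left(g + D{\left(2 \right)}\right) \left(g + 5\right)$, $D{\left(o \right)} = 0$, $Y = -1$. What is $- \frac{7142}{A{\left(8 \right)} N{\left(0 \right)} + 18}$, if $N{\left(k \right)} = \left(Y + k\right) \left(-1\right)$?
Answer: $- \frac{3571}{61} \approx -58.541$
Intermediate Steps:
$A{\left(g \right)} = g \left(5 + g\right)$ ($A{\left(g \right)} = \left(g + 0\right) \left(g + 5\right) = g \left(5 + g\right)$)
$N{\left(k \right)} = 1 - k$ ($N{\left(k \right)} = \left(-1 + k\right) \left(-1\right) = 1 - k$)
$- \frac{7142}{A{\left(8 \right)} N{\left(0 \right)} + 18} = - \frac{7142}{8 \left(5 + 8\right) \left(1 - 0\right) + 18} = - \frac{7142}{8 \cdot 13 \left(1 + 0\right) + 18} = - \frac{7142}{104 \cdot 1 + 18} = - \frac{7142}{104 + 18} = - \frac{7142}{122} = \left(-7142\right) \frac{1}{122} = - \frac{3571}{61}$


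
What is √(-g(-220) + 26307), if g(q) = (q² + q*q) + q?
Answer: I*√70273 ≈ 265.09*I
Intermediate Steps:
g(q) = q + 2*q² (g(q) = (q² + q²) + q = 2*q² + q = q + 2*q²)
√(-g(-220) + 26307) = √(-(-220)*(1 + 2*(-220)) + 26307) = √(-(-220)*(1 - 440) + 26307) = √(-(-220)*(-439) + 26307) = √(-1*96580 + 26307) = √(-96580 + 26307) = √(-70273) = I*√70273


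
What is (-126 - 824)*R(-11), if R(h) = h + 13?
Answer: -1900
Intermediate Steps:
R(h) = 13 + h
(-126 - 824)*R(-11) = (-126 - 824)*(13 - 11) = -950*2 = -1900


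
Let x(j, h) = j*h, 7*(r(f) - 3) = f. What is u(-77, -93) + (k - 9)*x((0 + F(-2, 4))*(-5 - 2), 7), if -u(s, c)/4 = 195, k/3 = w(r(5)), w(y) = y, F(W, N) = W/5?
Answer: -738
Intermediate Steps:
F(W, N) = W/5 (F(W, N) = W*(⅕) = W/5)
r(f) = 3 + f/7
x(j, h) = h*j
k = 78/7 (k = 3*(3 + (⅐)*5) = 3*(3 + 5/7) = 3*(26/7) = 78/7 ≈ 11.143)
u(s, c) = -780 (u(s, c) = -4*195 = -780)
u(-77, -93) + (k - 9)*x((0 + F(-2, 4))*(-5 - 2), 7) = -780 + (78/7 - 9)*(7*((0 + (⅕)*(-2))*(-5 - 2))) = -780 + 15*(7*((0 - ⅖)*(-7)))/7 = -780 + 15*(7*(-⅖*(-7)))/7 = -780 + 15*(7*(14/5))/7 = -780 + (15/7)*(98/5) = -780 + 42 = -738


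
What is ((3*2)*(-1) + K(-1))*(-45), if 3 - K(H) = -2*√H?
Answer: 135 - 90*I ≈ 135.0 - 90.0*I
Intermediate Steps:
K(H) = 3 + 2*√H (K(H) = 3 - (-2)*√H = 3 + 2*√H)
((3*2)*(-1) + K(-1))*(-45) = ((3*2)*(-1) + (3 + 2*√(-1)))*(-45) = (6*(-1) + (3 + 2*I))*(-45) = (-6 + (3 + 2*I))*(-45) = (-3 + 2*I)*(-45) = 135 - 90*I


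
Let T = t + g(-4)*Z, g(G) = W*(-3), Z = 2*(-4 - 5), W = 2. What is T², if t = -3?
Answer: 11025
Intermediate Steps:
Z = -18 (Z = 2*(-9) = -18)
g(G) = -6 (g(G) = 2*(-3) = -6)
T = 105 (T = -3 - 6*(-18) = -3 + 108 = 105)
T² = 105² = 11025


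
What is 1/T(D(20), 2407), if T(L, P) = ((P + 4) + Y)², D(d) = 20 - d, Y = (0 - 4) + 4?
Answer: 1/5812921 ≈ 1.7203e-7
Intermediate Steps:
Y = 0 (Y = -4 + 4 = 0)
T(L, P) = (4 + P)² (T(L, P) = ((P + 4) + 0)² = ((4 + P) + 0)² = (4 + P)²)
1/T(D(20), 2407) = 1/((4 + 2407)²) = 1/(2411²) = 1/5812921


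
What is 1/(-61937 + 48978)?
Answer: -1/12959 ≈ -7.7166e-5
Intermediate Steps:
1/(-61937 + 48978) = 1/(-12959) = -1/12959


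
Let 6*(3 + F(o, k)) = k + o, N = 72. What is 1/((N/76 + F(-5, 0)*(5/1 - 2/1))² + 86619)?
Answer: 1444/125238637 ≈ 1.1530e-5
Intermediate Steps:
F(o, k) = -3 + k/6 + o/6 (F(o, k) = -3 + (k + o)/6 = -3 + (k/6 + o/6) = -3 + k/6 + o/6)
1/((N/76 + F(-5, 0)*(5/1 - 2/1))² + 86619) = 1/((72/76 + (-3 + (⅙)*0 + (⅙)*(-5))*(5/1 - 2/1))² + 86619) = 1/((72*(1/76) + (-3 + 0 - ⅚)*(5*1 - 2*1))² + 86619) = 1/((18/19 - 23*(5 - 2)/6)² + 86619) = 1/((18/19 - 23/6*3)² + 86619) = 1/((18/19 - 23/2)² + 86619) = 1/((-401/38)² + 86619) = 1/(160801/1444 + 86619) = 1/(125238637/1444) = 1444/125238637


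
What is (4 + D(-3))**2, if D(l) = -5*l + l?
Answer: 256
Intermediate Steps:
D(l) = -4*l
(4 + D(-3))**2 = (4 - 4*(-3))**2 = (4 + 12)**2 = 16**2 = 256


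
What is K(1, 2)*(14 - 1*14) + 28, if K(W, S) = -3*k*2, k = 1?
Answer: 28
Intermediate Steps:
K(W, S) = -6 (K(W, S) = -3*1*2 = -3*2 = -6)
K(1, 2)*(14 - 1*14) + 28 = -6*(14 - 1*14) + 28 = -6*(14 - 14) + 28 = -6*0 + 28 = 0 + 28 = 28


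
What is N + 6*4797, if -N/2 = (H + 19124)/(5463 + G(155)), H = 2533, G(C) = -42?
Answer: 51994636/1807 ≈ 28774.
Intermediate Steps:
N = -14438/1807 (N = -2*(2533 + 19124)/(5463 - 42) = -43314/5421 = -2*7219/1807 = -14438/1807 ≈ -7.9900)
N + 6*4797 = -14438/1807 + 6*4797 = -14438/1807 + 28782 = 51994636/1807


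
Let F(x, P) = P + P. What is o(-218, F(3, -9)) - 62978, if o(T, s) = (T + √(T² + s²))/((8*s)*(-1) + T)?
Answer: -2330077/37 - √11962/37 ≈ -62978.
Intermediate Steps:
F(x, P) = 2*P
o(T, s) = (T + √(T² + s²))/(T - 8*s) (o(T, s) = (T + √(T² + s²))/(-8*s + T) = (T + √(T² + s²))/(T - 8*s))
o(-218, F(3, -9)) - 62978 = (-218 + √((-218)² + (2*(-9))²))/(-218 - 16*(-9)) - 62978 = (-218 + √(47524 + (-18)²))/(-218 - 8*(-18)) - 62978 = (-218 + √(47524 + 324))/(-218 + 144) - 62978 = (-218 + √47848)/(-74) - 62978 = -(-218 + 2*√11962)/74 - 62978 = (109/37 - √11962/37) - 62978 = -2330077/37 - √11962/37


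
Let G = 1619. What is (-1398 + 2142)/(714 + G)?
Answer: 744/2333 ≈ 0.31890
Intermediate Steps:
(-1398 + 2142)/(714 + G) = (-1398 + 2142)/(714 + 1619) = 744/2333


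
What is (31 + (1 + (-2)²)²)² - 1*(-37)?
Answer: 3173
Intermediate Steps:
(31 + (1 + (-2)²)²)² - 1*(-37) = (31 + (1 + 4)²)² + 37 = (31 + 5²)² + 37 = (31 + 25)² + 37 = 56² + 37 = 3136 + 37 = 3173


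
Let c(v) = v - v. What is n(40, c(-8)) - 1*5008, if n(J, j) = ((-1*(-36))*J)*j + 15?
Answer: -4993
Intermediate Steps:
c(v) = 0
n(J, j) = 15 + 36*J*j (n(J, j) = (36*J)*j + 15 = 36*J*j + 15 = 15 + 36*J*j)
n(40, c(-8)) - 1*5008 = (15 + 36*40*0) - 1*5008 = (15 + 0) - 5008 = 15 - 5008 = -4993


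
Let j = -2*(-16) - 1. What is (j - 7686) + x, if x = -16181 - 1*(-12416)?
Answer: -11420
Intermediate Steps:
j = 31 (j = 32 - 1 = 31)
x = -3765 (x = -16181 + 12416 = -3765)
(j - 7686) + x = (31 - 7686) - 3765 = -7655 - 3765 = -11420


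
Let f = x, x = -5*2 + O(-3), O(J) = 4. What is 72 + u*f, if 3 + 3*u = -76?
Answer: 230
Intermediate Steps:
u = -79/3 (u = -1 + (⅓)*(-76) = -1 - 76/3 = -79/3 ≈ -26.333)
x = -6 (x = -5*2 + 4 = -10 + 4 = -6)
f = -6
72 + u*f = 72 - 79/3*(-6) = 72 + 158 = 230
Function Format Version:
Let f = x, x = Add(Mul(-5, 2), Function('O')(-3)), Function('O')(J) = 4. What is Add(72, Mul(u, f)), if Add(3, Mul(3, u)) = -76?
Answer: 230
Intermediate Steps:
u = Rational(-79, 3) (u = Add(-1, Mul(Rational(1, 3), -76)) = Add(-1, Rational(-76, 3)) = Rational(-79, 3) ≈ -26.333)
x = -6 (x = Add(Mul(-5, 2), 4) = Add(-10, 4) = -6)
f = -6
Add(72, Mul(u, f)) = Add(72, Mul(Rational(-79, 3), -6)) = Add(72, 158) = 230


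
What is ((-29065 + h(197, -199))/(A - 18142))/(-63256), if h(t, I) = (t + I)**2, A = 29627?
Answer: 29061/726495160 ≈ 4.0002e-5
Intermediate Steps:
h(t, I) = (I + t)**2
((-29065 + h(197, -199))/(A - 18142))/(-63256) = ((-29065 + (-199 + 197)**2)/(29627 - 18142))/(-63256) = ((-29065 + (-2)**2)/11485)*(-1/63256) = ((-29065 + 4)*(1/11485))*(-1/63256) = -29061*1/11485*(-1/63256) = -29061/11485*(-1/63256) = 29061/726495160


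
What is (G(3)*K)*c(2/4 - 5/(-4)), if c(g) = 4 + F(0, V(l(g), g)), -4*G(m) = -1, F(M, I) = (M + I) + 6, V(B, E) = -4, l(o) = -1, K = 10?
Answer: 15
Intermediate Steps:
F(M, I) = 6 + I + M (F(M, I) = (I + M) + 6 = 6 + I + M)
G(m) = ¼ (G(m) = -¼*(-1) = ¼)
c(g) = 6 (c(g) = 4 + (6 - 4 + 0) = 4 + 2 = 6)
(G(3)*K)*c(2/4 - 5/(-4)) = ((¼)*10)*6 = (5/2)*6 = 15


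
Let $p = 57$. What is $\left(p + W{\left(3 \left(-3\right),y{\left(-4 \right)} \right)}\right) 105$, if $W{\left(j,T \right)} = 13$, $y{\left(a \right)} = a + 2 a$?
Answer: $7350$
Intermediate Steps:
$y{\left(a \right)} = 3 a$
$\left(p + W{\left(3 \left(-3\right),y{\left(-4 \right)} \right)}\right) 105 = \left(57 + 13\right) 105 = 70 \cdot 105 = 7350$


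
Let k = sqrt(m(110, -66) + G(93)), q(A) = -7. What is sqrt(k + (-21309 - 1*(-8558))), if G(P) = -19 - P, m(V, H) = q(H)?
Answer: sqrt(-12751 + I*sqrt(119)) ≈ 0.0483 + 112.92*I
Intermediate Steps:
m(V, H) = -7
k = I*sqrt(119) (k = sqrt(-7 + (-19 - 1*93)) = sqrt(-7 + (-19 - 93)) = sqrt(-7 - 112) = sqrt(-119) = I*sqrt(119) ≈ 10.909*I)
sqrt(k + (-21309 - 1*(-8558))) = sqrt(I*sqrt(119) + (-21309 - 1*(-8558))) = sqrt(I*sqrt(119) + (-21309 + 8558)) = sqrt(I*sqrt(119) - 12751) = sqrt(-12751 + I*sqrt(119))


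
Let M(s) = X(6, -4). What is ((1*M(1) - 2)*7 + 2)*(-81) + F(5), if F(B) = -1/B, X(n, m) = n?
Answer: -12151/5 ≈ -2430.2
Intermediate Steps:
M(s) = 6
((1*M(1) - 2)*7 + 2)*(-81) + F(5) = ((1*6 - 2)*7 + 2)*(-81) - 1/5 = ((6 - 2)*7 + 2)*(-81) - 1*1/5 = (4*7 + 2)*(-81) - 1/5 = (28 + 2)*(-81) - 1/5 = 30*(-81) - 1/5 = -2430 - 1/5 = -12151/5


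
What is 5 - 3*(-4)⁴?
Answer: -763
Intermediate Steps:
5 - 3*(-4)⁴ = 5 - 3*256 = 5 - 768 = -763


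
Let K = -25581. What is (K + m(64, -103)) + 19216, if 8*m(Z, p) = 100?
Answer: -12705/2 ≈ -6352.5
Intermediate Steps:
m(Z, p) = 25/2 (m(Z, p) = (1/8)*100 = 25/2)
(K + m(64, -103)) + 19216 = (-25581 + 25/2) + 19216 = -51137/2 + 19216 = -12705/2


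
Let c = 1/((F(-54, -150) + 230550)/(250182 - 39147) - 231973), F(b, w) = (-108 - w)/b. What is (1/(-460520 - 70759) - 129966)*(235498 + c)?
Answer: -7164271201437677189063720215/234075005180983008 ≈ -3.0607e+10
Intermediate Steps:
F(b, w) = (-108 - w)/b
c = -1899315/440587723552 (c = 1/(((-108 - 1*(-150))/(-54) + 230550)/(250182 - 39147) - 231973) = 1/((-(-108 + 150)/54 + 230550)/211035 - 231973) = 1/((-1/54*42 + 230550)*(1/211035) - 231973) = 1/((-7/9 + 230550)*(1/211035) - 231973) = 1/((2074943/9)*(1/211035) - 231973) = 1/(2074943/1899315 - 231973) = 1/(-440587723552/1899315) = -1899315/440587723552 ≈ -4.3109e-6)
(1/(-460520 - 70759) - 129966)*(235498 + c) = (1/(-460520 - 70759) - 129966)*(235498 - 1899315/440587723552) = (1/(-531279) - 129966)*(103757527719149581/440587723552) = (-1/531279 - 129966)*(103757527719149581/440587723552) = -69048206515/531279*103757527719149581/440587723552 = -7164271201437677189063720215/234075005180983008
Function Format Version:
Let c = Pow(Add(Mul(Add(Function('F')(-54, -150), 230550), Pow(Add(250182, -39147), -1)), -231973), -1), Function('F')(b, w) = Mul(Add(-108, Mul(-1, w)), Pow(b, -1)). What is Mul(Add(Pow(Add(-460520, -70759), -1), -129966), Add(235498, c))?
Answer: Rational(-7164271201437677189063720215, 234075005180983008) ≈ -3.0607e+10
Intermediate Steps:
Function('F')(b, w) = Mul(Pow(b, -1), Add(-108, Mul(-1, w)))
c = Rational(-1899315, 440587723552) (c = Pow(Add(Mul(Add(Mul(Pow(-54, -1), Add(-108, Mul(-1, -150))), 230550), Pow(Add(250182, -39147), -1)), -231973), -1) = Pow(Add(Mul(Add(Mul(Rational(-1, 54), Add(-108, 150)), 230550), Pow(211035, -1)), -231973), -1) = Pow(Add(Mul(Add(Mul(Rational(-1, 54), 42), 230550), Rational(1, 211035)), -231973), -1) = Pow(Add(Mul(Add(Rational(-7, 9), 230550), Rational(1, 211035)), -231973), -1) = Pow(Add(Mul(Rational(2074943, 9), Rational(1, 211035)), -231973), -1) = Pow(Add(Rational(2074943, 1899315), -231973), -1) = Pow(Rational(-440587723552, 1899315), -1) = Rational(-1899315, 440587723552) ≈ -4.3109e-6)
Mul(Add(Pow(Add(-460520, -70759), -1), -129966), Add(235498, c)) = Mul(Add(Pow(Add(-460520, -70759), -1), -129966), Add(235498, Rational(-1899315, 440587723552))) = Mul(Add(Pow(-531279, -1), -129966), Rational(103757527719149581, 440587723552)) = Mul(Add(Rational(-1, 531279), -129966), Rational(103757527719149581, 440587723552)) = Mul(Rational(-69048206515, 531279), Rational(103757527719149581, 440587723552)) = Rational(-7164271201437677189063720215, 234075005180983008)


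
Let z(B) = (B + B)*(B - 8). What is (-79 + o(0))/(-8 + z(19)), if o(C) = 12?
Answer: -67/410 ≈ -0.16341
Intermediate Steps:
z(B) = 2*B*(-8 + B) (z(B) = (2*B)*(-8 + B) = 2*B*(-8 + B))
(-79 + o(0))/(-8 + z(19)) = (-79 + 12)/(-8 + 2*19*(-8 + 19)) = -67/(-8 + 2*19*11) = -67/(-8 + 418) = -67/410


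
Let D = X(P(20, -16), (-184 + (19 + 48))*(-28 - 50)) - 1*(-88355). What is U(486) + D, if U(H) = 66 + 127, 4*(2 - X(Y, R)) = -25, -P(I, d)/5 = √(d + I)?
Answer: 354225/4 ≈ 88556.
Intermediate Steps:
P(I, d) = -5*√(I + d) (P(I, d) = -5*√(d + I) = -5*√(I + d))
X(Y, R) = 33/4 (X(Y, R) = 2 - ¼*(-25) = 2 + 25/4 = 33/4)
D = 353453/4 (D = 33/4 - 1*(-88355) = 33/4 + 88355 = 353453/4 ≈ 88363.)
U(H) = 193
U(486) + D = 193 + 353453/4 = 354225/4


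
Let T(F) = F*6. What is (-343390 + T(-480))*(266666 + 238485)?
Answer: -174918636770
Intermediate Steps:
T(F) = 6*F
(-343390 + T(-480))*(266666 + 238485) = (-343390 + 6*(-480))*(266666 + 238485) = (-343390 - 2880)*505151 = -346270*505151 = -174918636770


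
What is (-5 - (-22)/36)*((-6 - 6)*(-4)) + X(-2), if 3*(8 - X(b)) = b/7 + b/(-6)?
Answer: -12769/63 ≈ -202.68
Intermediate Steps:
X(b) = 8 + b/126 (X(b) = 8 - (b/7 + b/(-6))/3 = 8 - (b*(1/7) + b*(-1/6))/3 = 8 - (b/7 - b/6)/3 = 8 - (-1)*b/126 = 8 + b/126)
(-5 - (-22)/36)*((-6 - 6)*(-4)) + X(-2) = (-5 - (-22)/36)*((-6 - 6)*(-4)) + (8 + (1/126)*(-2)) = (-5 - (-22)/36)*(-12*(-4)) + (8 - 1/63) = (-5 - 1*(-11/18))*48 + 503/63 = (-5 + 11/18)*48 + 503/63 = -79/18*48 + 503/63 = -632/3 + 503/63 = -12769/63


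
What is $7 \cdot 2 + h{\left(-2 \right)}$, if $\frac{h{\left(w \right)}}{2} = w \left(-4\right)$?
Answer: $30$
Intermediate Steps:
$h{\left(w \right)} = - 8 w$ ($h{\left(w \right)} = 2 w \left(-4\right) = 2 \left(- 4 w\right) = - 8 w$)
$7 \cdot 2 + h{\left(-2 \right)} = 7 \cdot 2 - -16 = 14 + 16 = 30$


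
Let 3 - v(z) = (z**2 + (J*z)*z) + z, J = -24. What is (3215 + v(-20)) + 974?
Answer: 13412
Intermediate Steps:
v(z) = 3 - z + 23*z**2 (v(z) = 3 - ((z**2 + (-24*z)*z) + z) = 3 - ((z**2 - 24*z**2) + z) = 3 - (-23*z**2 + z) = 3 - (z - 23*z**2) = 3 + (-z + 23*z**2) = 3 - z + 23*z**2)
(3215 + v(-20)) + 974 = (3215 + (3 - 1*(-20) + 23*(-20)**2)) + 974 = (3215 + (3 + 20 + 23*400)) + 974 = (3215 + (3 + 20 + 9200)) + 974 = (3215 + 9223) + 974 = 12438 + 974 = 13412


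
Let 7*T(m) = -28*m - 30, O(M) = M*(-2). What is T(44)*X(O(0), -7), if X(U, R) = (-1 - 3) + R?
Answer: 13882/7 ≈ 1983.1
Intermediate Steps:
O(M) = -2*M
T(m) = -30/7 - 4*m (T(m) = (-28*m - 30)/7 = (-30 - 28*m)/7 = -30/7 - 4*m)
X(U, R) = -4 + R
T(44)*X(O(0), -7) = (-30/7 - 4*44)*(-4 - 7) = (-30/7 - 176)*(-11) = -1262/7*(-11) = 13882/7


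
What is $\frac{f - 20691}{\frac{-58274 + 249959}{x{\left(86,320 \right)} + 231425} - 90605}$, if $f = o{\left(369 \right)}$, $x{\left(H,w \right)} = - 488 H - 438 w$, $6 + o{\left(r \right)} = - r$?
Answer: $\frac{519245301}{2233181500} \approx 0.23251$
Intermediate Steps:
$o{\left(r \right)} = -6 - r$
$f = -375$ ($f = -6 - 369 = -375$)
$\frac{f - 20691}{\frac{-58274 + 249959}{x{\left(86,320 \right)} + 231425} - 90605} = \frac{-375 - 20691}{\frac{-58274 + 249959}{\left(\left(-488\right) 86 - 140160\right) + 231425} - 90605} = - \frac{21066}{\frac{191685}{\left(-41968 - 140160\right) + 231425} - 90605} = - \frac{21066}{\frac{191685}{-182128 + 231425} - 90605} = - \frac{21066}{\frac{191685}{49297} - 90605} = - \frac{21066}{- \frac{4466363000}{49297}} = \left(-21066\right) \left(- \frac{49297}{4466363000}\right) = \frac{519245301}{2233181500}$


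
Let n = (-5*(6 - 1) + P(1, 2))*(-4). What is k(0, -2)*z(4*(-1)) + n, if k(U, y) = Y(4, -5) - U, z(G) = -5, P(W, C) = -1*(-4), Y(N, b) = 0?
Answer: 84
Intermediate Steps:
P(W, C) = 4
n = 84 (n = (-5*(6 - 1) + 4)*(-4) = (-5*5 + 4)*(-4) = (-25 + 4)*(-4) = -21*(-4) = 84)
k(U, y) = -U (k(U, y) = 0 - U = -U)
k(0, -2)*z(4*(-1)) + n = -1*0*(-5) + 84 = 0*(-5) + 84 = 0 + 84 = 84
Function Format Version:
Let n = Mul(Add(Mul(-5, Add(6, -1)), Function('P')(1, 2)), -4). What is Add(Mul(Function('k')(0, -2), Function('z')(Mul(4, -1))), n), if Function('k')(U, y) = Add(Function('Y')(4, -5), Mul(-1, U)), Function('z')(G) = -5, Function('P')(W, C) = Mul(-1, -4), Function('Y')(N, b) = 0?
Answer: 84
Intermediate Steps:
Function('P')(W, C) = 4
n = 84 (n = Mul(Add(Mul(-5, Add(6, -1)), 4), -4) = Mul(Add(Mul(-5, 5), 4), -4) = Mul(Add(-25, 4), -4) = Mul(-21, -4) = 84)
Function('k')(U, y) = Mul(-1, U) (Function('k')(U, y) = Add(0, Mul(-1, U)) = Mul(-1, U))
Add(Mul(Function('k')(0, -2), Function('z')(Mul(4, -1))), n) = Add(Mul(Mul(-1, 0), -5), 84) = Add(Mul(0, -5), 84) = Add(0, 84) = 84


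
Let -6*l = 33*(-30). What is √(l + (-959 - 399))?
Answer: I*√1193 ≈ 34.54*I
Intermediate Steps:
l = 165 (l = -11*(-30)/2 = -⅙*(-990) = 165)
√(l + (-959 - 399)) = √(165 + (-959 - 399)) = √(165 - 1358) = √(-1193) = I*√1193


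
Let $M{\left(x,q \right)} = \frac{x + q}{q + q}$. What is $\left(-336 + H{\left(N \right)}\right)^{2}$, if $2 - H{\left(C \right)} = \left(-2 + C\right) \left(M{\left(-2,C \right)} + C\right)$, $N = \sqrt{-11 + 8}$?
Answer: $\frac{1298723}{12} - \frac{4277 i \sqrt{3}}{3} \approx 1.0823 \cdot 10^{5} - 2469.3 i$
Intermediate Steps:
$M{\left(x,q \right)} = \frac{q + x}{2 q}$
$N = i \sqrt{3}$ ($N = \sqrt{-3} = i \sqrt{3} \approx 1.732 i$)
$H{\left(C \right)} = 2 - \left(-2 + C\right) \left(C + \frac{-2 + C}{2 C}\right)$ ($H{\left(C \right)} = 2 - \left(-2 + C\right) \left(\frac{C - 2}{2 C} + C\right) = 2 - \left(-2 + C\right) \left(\frac{-2 + C}{2 C} + C\right) = 2 - \left(-2 + C\right) \left(C + \frac{-2 + C}{2 C}\right)$)
$\left(-336 + H{\left(N \right)}\right)^{2} = \left(-336 + \left(4 - \left(i \sqrt{3}\right)^{2} - \frac{2}{i \sqrt{3}} + \frac{3 i \sqrt{3}}{2}\right)\right)^{2} = \left(-336 + \left(4 - -3 - 2 \left(- \frac{i \sqrt{3}}{3}\right) + \frac{3 i \sqrt{3}}{2}\right)\right)^{2} = \left(-336 + \left(4 + 3 + \frac{2 i \sqrt{3}}{3} + \frac{3 i \sqrt{3}}{2}\right)\right)^{2} = \left(-336 + \left(7 + \frac{13 i \sqrt{3}}{6}\right)\right)^{2} = \left(-329 + \frac{13 i \sqrt{3}}{6}\right)^{2}$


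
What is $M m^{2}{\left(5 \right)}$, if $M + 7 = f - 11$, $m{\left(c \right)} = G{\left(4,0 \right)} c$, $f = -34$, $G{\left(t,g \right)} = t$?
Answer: $-20800$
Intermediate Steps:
$m{\left(c \right)} = 4 c$
$M = -52$ ($M = -7 - 45 = -52$)
$M m^{2}{\left(5 \right)} = - 52 \left(4 \cdot 5\right)^{2} = - 52 \cdot 20^{2} = \left(-52\right) 400 = -20800$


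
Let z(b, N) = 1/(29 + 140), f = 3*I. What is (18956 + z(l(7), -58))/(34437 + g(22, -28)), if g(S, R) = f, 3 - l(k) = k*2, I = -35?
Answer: 1067855/1934036 ≈ 0.55214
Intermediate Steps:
l(k) = 3 - 2*k (l(k) = 3 - k*2 = 3 - 2*k)
f = -105 (f = 3*(-35) = -105)
g(S, R) = -105
z(b, N) = 1/169
(18956 + z(l(7), -58))/(34437 + g(22, -28)) = (18956 + 1/169)/(34437 - 105) = (3203565/169)/34332 = (3203565/169)*(1/34332) = 1067855/1934036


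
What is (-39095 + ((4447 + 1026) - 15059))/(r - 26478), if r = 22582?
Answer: 48681/3896 ≈ 12.495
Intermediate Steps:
(-39095 + ((4447 + 1026) - 15059))/(r - 26478) = (-39095 + ((4447 + 1026) - 15059))/(22582 - 26478) = (-39095 + (5473 - 15059))/(-3896) = (-39095 - 9586)*(-1/3896) = -48681*(-1/3896) = 48681/3896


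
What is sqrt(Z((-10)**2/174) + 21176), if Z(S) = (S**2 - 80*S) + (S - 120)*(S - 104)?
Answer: 28*sqrt(323246)/87 ≈ 182.98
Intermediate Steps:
Z(S) = S**2 - 80*S + (-120 + S)*(-104 + S) (Z(S) = (S**2 - 80*S) + (-120 + S)*(-104 + S) = S**2 - 80*S + (-120 + S)*(-104 + S))
sqrt(Z((-10)**2/174) + 21176) = sqrt((12480 - 304*(-10)**2/174 + 2*((-10)**2/174)**2) + 21176) = sqrt((12480 - 30400/174 + 2*(100*(1/174))**2) + 21176) = sqrt((12480 - 304*50/87 + 2*(50/87)**2) + 21176) = sqrt((12480 - 15200/87 + 2*(2500/7569)) + 21176) = sqrt((12480 - 15200/87 + 5000/7569) + 21176) = sqrt(93143720/7569 + 21176) = sqrt(253424864/7569) = 28*sqrt(323246)/87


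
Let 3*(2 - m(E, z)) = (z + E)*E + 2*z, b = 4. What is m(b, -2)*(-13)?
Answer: -26/3 ≈ -8.6667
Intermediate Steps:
m(E, z) = 2 - 2*z/3 - E*(E + z)/3 (m(E, z) = 2 - ((z + E)*E + 2*z)/3 = 2 - ((E + z)*E + 2*z)/3 = 2 - (E*(E + z) + 2*z)/3 = 2 - (2*z + E*(E + z))/3 = 2 + (-2*z/3 - E*(E + z)/3) = 2 - 2*z/3 - E*(E + z)/3)
m(b, -2)*(-13) = (2 - 2/3*(-2) - 1/3*4**2 - 1/3*4*(-2))*(-13) = (2 + 4/3 - 1/3*16 + 8/3)*(-13) = (2 + 4/3 - 16/3 + 8/3)*(-13) = (2/3)*(-13) = -26/3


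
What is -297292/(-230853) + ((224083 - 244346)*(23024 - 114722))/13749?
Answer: 142982212935110/1057999299 ≈ 1.3514e+5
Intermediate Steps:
-297292/(-230853) + ((224083 - 244346)*(23024 - 114722))/13749 = -297292*(-1/230853) - 20263*(-91698)*(1/13749) = 297292/230853 + 1858076574*(1/13749) = 297292/230853 + 619358858/4583 = 142982212935110/1057999299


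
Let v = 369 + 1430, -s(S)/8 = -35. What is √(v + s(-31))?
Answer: 3*√231 ≈ 45.596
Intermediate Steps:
s(S) = 280 (s(S) = -8*(-35) = 280)
v = 1799
√(v + s(-31)) = √(1799 + 280) = √2079 = 3*√231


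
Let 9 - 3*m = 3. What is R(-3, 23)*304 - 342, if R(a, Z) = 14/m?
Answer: 1786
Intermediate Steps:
m = 2 (m = 3 - ⅓*3 = 3 - 1 = 2)
R(a, Z) = 7 (R(a, Z) = 14/2 = 14*(½) = 7)
R(-3, 23)*304 - 342 = 7*304 - 342 = 2128 - 342 = 1786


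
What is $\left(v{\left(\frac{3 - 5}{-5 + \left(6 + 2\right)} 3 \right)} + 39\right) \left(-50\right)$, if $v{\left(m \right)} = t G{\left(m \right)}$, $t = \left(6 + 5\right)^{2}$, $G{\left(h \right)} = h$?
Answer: $10150$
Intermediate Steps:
$t = 121$ ($t = 11^{2} = 121$)
$v{\left(m \right)} = 121 m$
$\left(v{\left(\frac{3 - 5}{-5 + \left(6 + 2\right)} 3 \right)} + 39\right) \left(-50\right) = \left(121 \frac{3 - 5}{-5 + \left(6 + 2\right)} 3 + 39\right) \left(-50\right) = \left(121 - \frac{2}{-5 + 8} \cdot 3 + 39\right) \left(-50\right) = \left(121 - \frac{2}{3} \cdot 3 + 39\right) \left(-50\right) = \left(121 \left(-2\right) \frac{1}{3} \cdot 3 + 39\right) \left(-50\right) = \left(121 \left(\left(- \frac{2}{3}\right) 3\right) + 39\right) \left(-50\right) = \left(121 \left(-2\right) + 39\right) \left(-50\right) = \left(-242 + 39\right) \left(-50\right) = \left(-203\right) \left(-50\right) = 10150$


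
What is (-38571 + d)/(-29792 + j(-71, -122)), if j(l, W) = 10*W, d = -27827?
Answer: 33199/15506 ≈ 2.1410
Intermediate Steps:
(-38571 + d)/(-29792 + j(-71, -122)) = (-38571 - 27827)/(-29792 + 10*(-122)) = -66398/(-29792 - 1220) = -66398/(-31012) = -66398*(-1/31012) = 33199/15506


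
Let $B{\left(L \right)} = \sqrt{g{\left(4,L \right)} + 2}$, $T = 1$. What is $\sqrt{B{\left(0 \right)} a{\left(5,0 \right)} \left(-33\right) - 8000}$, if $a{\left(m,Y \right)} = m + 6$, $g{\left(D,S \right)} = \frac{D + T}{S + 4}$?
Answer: $\frac{\sqrt{-32000 - 726 \sqrt{13}}}{2} \approx 93.029 i$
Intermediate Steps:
$g{\left(D,S \right)} = \frac{1 + D}{4 + S}$ ($g{\left(D,S \right)} = \frac{D + 1}{S + 4} = \frac{1 + D}{4 + S}$)
$a{\left(m,Y \right)} = 6 + m$
$B{\left(L \right)} = \sqrt{2 + \frac{5}{4 + L}}$ ($B{\left(L \right)} = \sqrt{\frac{1 + 4}{4 + L} + 2} = \sqrt{\frac{1}{4 + L} 5 + 2} = \sqrt{\frac{5}{4 + L} + 2} = \sqrt{2 + \frac{5}{4 + L}}$)
$\sqrt{B{\left(0 \right)} a{\left(5,0 \right)} \left(-33\right) - 8000} = \sqrt{\sqrt{\frac{13 + 2 \cdot 0}{4 + 0}} \left(6 + 5\right) \left(-33\right) - 8000} = \sqrt{\sqrt{\frac{13 + 0}{4}} \cdot 11 \left(-33\right) - 8000} = \sqrt{\sqrt{\frac{1}{4} \cdot 13} \cdot 11 \left(-33\right) - 8000} = \sqrt{\sqrt{\frac{13}{4}} \cdot 11 \left(-33\right) - 8000} = \sqrt{\frac{\sqrt{13}}{2} \cdot 11 \left(-33\right) - 8000} = \sqrt{\frac{11 \sqrt{13}}{2} \left(-33\right) - 8000} = \sqrt{- \frac{363 \sqrt{13}}{2} - 8000} = \sqrt{-8000 - \frac{363 \sqrt{13}}{2}}$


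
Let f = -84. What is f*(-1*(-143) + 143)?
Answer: -24024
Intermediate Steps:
f*(-1*(-143) + 143) = -84*(-1*(-143) + 143) = -84*(143 + 143) = -84*286 = -24024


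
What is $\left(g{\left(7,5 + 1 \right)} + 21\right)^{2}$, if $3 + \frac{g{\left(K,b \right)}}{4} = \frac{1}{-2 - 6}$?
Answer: $\frac{289}{4} \approx 72.25$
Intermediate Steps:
$g{\left(K,b \right)} = - \frac{25}{2}$ ($g{\left(K,b \right)} = -12 + \frac{4}{-2 - 6} = -12 + \frac{4}{-8} = -12 + 4 \left(- \frac{1}{8}\right) = -12 - \frac{1}{2} = - \frac{25}{2}$)
$\left(g{\left(7,5 + 1 \right)} + 21\right)^{2} = \left(- \frac{25}{2} + 21\right)^{2} = \left(\frac{17}{2}\right)^{2} = \frac{289}{4}$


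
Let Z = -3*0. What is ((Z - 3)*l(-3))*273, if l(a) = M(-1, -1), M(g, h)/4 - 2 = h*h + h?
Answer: -6552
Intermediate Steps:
M(g, h) = 8 + 4*h + 4*h² (M(g, h) = 8 + 4*(h*h + h) = 8 + 4*(h² + h) = 8 + 4*(h + h²) = 8 + (4*h + 4*h²) = 8 + 4*h + 4*h²)
l(a) = 8 (l(a) = 8 + 4*(-1) + 4*(-1)² = 8 - 4 + 4*1 = 8 - 4 + 4 = 8)
Z = 0
((Z - 3)*l(-3))*273 = ((0 - 3)*8)*273 = -3*8*273 = -24*273 = -6552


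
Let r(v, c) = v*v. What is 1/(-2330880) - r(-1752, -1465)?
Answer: -7154645483521/2330880 ≈ -3.0695e+6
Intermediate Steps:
r(v, c) = v²
1/(-2330880) - r(-1752, -1465) = 1/(-2330880) - 1*(-1752)² = -1/2330880 - 1*3069504 = -1/2330880 - 3069504 = -7154645483521/2330880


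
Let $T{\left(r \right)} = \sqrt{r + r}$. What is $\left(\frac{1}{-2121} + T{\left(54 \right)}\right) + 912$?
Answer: $\frac{1934351}{2121} + 6 \sqrt{3} \approx 922.39$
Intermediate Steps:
$T{\left(r \right)} = \sqrt{2} \sqrt{r}$ ($T{\left(r \right)} = \sqrt{2 r} = \sqrt{2} \sqrt{r}$)
$\left(\frac{1}{-2121} + T{\left(54 \right)}\right) + 912 = \left(\frac{1}{-2121} + \sqrt{2} \sqrt{54}\right) + 912 = \left(- \frac{1}{2121} + \sqrt{2} \cdot 3 \sqrt{6}\right) + 912 = \left(- \frac{1}{2121} + 6 \sqrt{3}\right) + 912 = \frac{1934351}{2121} + 6 \sqrt{3}$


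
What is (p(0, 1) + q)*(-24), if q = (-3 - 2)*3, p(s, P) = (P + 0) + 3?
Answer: 264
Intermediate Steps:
p(s, P) = 3 + P (p(s, P) = P + 3 = 3 + P)
q = -15 (q = -5*3 = -15)
(p(0, 1) + q)*(-24) = ((3 + 1) - 15)*(-24) = (4 - 15)*(-24) = -11*(-24) = 264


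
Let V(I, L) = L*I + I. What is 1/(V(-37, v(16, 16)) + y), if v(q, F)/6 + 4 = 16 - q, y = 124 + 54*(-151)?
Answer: -1/7179 ≈ -0.00013930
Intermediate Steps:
y = -8030 (y = 124 - 8154 = -8030)
v(q, F) = 72 - 6*q (v(q, F) = -24 + 6*(16 - q) = -24 + (96 - 6*q) = 72 - 6*q)
V(I, L) = I + I*L (V(I, L) = I*L + I = I + I*L)
1/(V(-37, v(16, 16)) + y) = 1/(-37*(1 + (72 - 6*16)) - 8030) = 1/(-37*(1 + (72 - 96)) - 8030) = 1/(-37*(1 - 24) - 8030) = 1/(-37*(-23) - 8030) = 1/(851 - 8030) = 1/(-7179) = -1/7179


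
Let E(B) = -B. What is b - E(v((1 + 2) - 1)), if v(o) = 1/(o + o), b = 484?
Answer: 1937/4 ≈ 484.25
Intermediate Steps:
v(o) = 1/(2*o)
b - E(v((1 + 2) - 1)) = 484 - (-1)*1/(2*((1 + 2) - 1)) = 484 - (-1)*1/(2*(3 - 1)) = 484 - (-1)*(1/2)/2 = 484 - (-1)*(1/2)*(1/2) = 484 - (-1)/4 = 484 - 1*(-1/4) = 484 + 1/4 = 1937/4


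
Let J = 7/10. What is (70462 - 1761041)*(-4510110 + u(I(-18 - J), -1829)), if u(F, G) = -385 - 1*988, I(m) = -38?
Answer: 7627018418657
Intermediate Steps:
J = 7/10 (J = 7*(⅒) = 7/10 ≈ 0.70000)
u(F, G) = -1373 (u(F, G) = -385 - 988 = -1373)
(70462 - 1761041)*(-4510110 + u(I(-18 - J), -1829)) = (70462 - 1761041)*(-4510110 - 1373) = -1690579*(-4511483) = 7627018418657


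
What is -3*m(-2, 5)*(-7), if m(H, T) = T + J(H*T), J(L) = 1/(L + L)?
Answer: 2079/20 ≈ 103.95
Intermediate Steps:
J(L) = 1/(2*L)
m(H, T) = T + 1/(2*H*T) (m(H, T) = T + 1/(2*((H*T))) = T + (1/(H*T))/2 = T + 1/(2*H*T))
-3*m(-2, 5)*(-7) = -3*(5 + (1/2)/(-2*5))*(-7) = -3*(5 + (1/2)*(-1/2)*(1/5))*(-7) = -3*(5 - 1/20)*(-7) = -3*99/20*(-7) = -297/20*(-7) = 2079/20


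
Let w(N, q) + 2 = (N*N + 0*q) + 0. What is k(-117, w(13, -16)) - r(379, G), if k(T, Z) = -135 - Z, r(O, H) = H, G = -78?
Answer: -224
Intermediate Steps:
w(N, q) = -2 + N² (w(N, q) = -2 + ((N*N + 0*q) + 0) = -2 + ((N² + 0) + 0) = -2 + (N² + 0) = -2 + N²)
k(-117, w(13, -16)) - r(379, G) = (-135 - (-2 + 13²)) - 1*(-78) = (-135 - (-2 + 169)) + 78 = (-135 - 1*167) + 78 = (-135 - 167) + 78 = -302 + 78 = -224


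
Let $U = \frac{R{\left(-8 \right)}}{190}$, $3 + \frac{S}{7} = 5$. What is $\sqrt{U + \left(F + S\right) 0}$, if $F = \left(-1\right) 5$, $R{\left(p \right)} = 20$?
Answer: $\frac{\sqrt{38}}{19} \approx 0.32444$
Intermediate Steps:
$S = 14$ ($S = -21 + 7 \cdot 5 = -21 + 35 = 14$)
$F = -5$
$U = \frac{2}{19}$ ($U = \frac{20}{190} = 20 \cdot \frac{1}{190} = \frac{2}{19} \approx 0.10526$)
$\sqrt{U + \left(F + S\right) 0} = \sqrt{\frac{2}{19} + \left(-5 + 14\right) 0} = \sqrt{\frac{2}{19} + 9 \cdot 0} = \sqrt{\frac{2}{19} + 0} = \sqrt{\frac{2}{19}} = \frac{\sqrt{38}}{19}$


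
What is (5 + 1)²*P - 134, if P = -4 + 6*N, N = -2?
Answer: -710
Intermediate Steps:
P = -16 (P = -4 + 6*(-2) = -4 - 12 = -16)
(5 + 1)²*P - 134 = (5 + 1)²*(-16) - 134 = 6²*(-16) - 134 = 36*(-16) - 134 = -576 - 134 = -710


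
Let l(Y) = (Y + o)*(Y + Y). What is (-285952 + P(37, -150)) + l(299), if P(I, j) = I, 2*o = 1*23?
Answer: -100236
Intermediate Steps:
o = 23/2 (o = (1*23)/2 = (½)*23 = 23/2 ≈ 11.500)
l(Y) = 2*Y*(23/2 + Y) (l(Y) = (Y + 23/2)*(Y + Y) = (23/2 + Y)*(2*Y) = 2*Y*(23/2 + Y))
(-285952 + P(37, -150)) + l(299) = (-285952 + 37) + 299*(23 + 2*299) = -285915 + 299*(23 + 598) = -285915 + 299*621 = -285915 + 185679 = -100236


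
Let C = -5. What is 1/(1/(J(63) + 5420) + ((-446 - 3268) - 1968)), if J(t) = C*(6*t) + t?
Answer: -3593/20415425 ≈ -0.00017599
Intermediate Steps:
J(t) = -29*t (J(t) = -30*t + t = -29*t)
1/(1/(J(63) + 5420) + ((-446 - 3268) - 1968)) = 1/(1/(-29*63 + 5420) + ((-446 - 3268) - 1968)) = 1/(1/(-1827 + 5420) + (-3714 - 1968)) = 1/(1/3593 - 5682) = 1/(-20415425/3593) = -3593/20415425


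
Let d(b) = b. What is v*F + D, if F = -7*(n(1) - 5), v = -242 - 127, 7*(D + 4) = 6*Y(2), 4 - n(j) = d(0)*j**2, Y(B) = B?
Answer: -18097/7 ≈ -2585.3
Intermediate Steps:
n(j) = 4 (n(j) = 4 - 0*j**2 = 4 - 1*0 = 4 + 0 = 4)
D = -16/7 (D = -4 + (6*2)/7 = -4 + (1/7)*12 = -4 + 12/7 = -16/7 ≈ -2.2857)
v = -369
F = 7 (F = -7*(4 - 5) = -7*(-1) = 7)
v*F + D = -369*7 - 16/7 = -2583 - 16/7 = -18097/7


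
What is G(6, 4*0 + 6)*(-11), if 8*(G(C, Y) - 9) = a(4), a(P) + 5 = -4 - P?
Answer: -649/8 ≈ -81.125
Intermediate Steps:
a(P) = -9 - P (a(P) = -5 + (-4 - P) = -9 - P)
G(C, Y) = 59/8 (G(C, Y) = 9 + (-9 - 1*4)/8 = 9 + (-9 - 4)/8 = 9 + (⅛)*(-13) = 9 - 13/8 = 59/8)
G(6, 4*0 + 6)*(-11) = (59/8)*(-11) = -649/8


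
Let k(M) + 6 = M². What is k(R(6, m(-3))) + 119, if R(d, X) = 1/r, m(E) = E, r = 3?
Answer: 1018/9 ≈ 113.11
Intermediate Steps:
R(d, X) = ⅓ (R(d, X) = 1/3 = ⅓)
k(M) = -6 + M²
k(R(6, m(-3))) + 119 = (-6 + (⅓)²) + 119 = (-6 + ⅑) + 119 = -53/9 + 119 = 1018/9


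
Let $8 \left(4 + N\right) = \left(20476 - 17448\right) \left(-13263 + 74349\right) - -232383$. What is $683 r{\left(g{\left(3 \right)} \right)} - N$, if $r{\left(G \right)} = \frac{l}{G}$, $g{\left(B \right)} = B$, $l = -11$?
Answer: $- \frac{555662381}{24} \approx -2.3153 \cdot 10^{7}$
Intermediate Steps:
$r{\left(G \right)} = - \frac{11}{G}$
$N = \frac{185200759}{8}$ ($N = -4 + \frac{\left(20476 - 17448\right) \left(-13263 + 74349\right) - -232383}{8} = -4 + \frac{3028 \cdot 61086 + 232383}{8} = -4 + \frac{184968408 + 232383}{8} = -4 + \frac{1}{8} \cdot 185200791 = -4 + \frac{185200791}{8} = \frac{185200759}{8} \approx 2.315 \cdot 10^{7}$)
$683 r{\left(g{\left(3 \right)} \right)} - N = 683 \left(- \frac{11}{3}\right) - \frac{185200759}{8} = - \frac{7513}{3} - \frac{185200759}{8} = - \frac{555662381}{24}$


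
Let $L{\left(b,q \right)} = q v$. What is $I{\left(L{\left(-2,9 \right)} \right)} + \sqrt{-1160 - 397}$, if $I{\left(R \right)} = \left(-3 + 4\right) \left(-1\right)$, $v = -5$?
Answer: $-1 + 3 i \sqrt{173} \approx -1.0 + 39.459 i$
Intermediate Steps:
$L{\left(b,q \right)} = - 5 q$ ($L{\left(b,q \right)} = q \left(-5\right) = - 5 q$)
$I{\left(R \right)} = -1$ ($I{\left(R \right)} = 1 \left(-1\right) = -1$)
$I{\left(L{\left(-2,9 \right)} \right)} + \sqrt{-1160 - 397} = -1 + \sqrt{-1160 - 397} = -1 + \sqrt{-1557} = -1 + 3 i \sqrt{173}$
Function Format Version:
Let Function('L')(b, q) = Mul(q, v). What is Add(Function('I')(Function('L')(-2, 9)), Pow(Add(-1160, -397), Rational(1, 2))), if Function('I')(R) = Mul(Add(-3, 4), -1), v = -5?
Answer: Add(-1, Mul(3, I, Pow(173, Rational(1, 2)))) ≈ Add(-1.0000, Mul(39.459, I))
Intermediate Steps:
Function('L')(b, q) = Mul(-5, q) (Function('L')(b, q) = Mul(q, -5) = Mul(-5, q))
Function('I')(R) = -1 (Function('I')(R) = Mul(1, -1) = -1)
Add(Function('I')(Function('L')(-2, 9)), Pow(Add(-1160, -397), Rational(1, 2))) = Add(-1, Pow(Add(-1160, -397), Rational(1, 2))) = Add(-1, Pow(-1557, Rational(1, 2))) = Add(-1, Mul(3, I, Pow(173, Rational(1, 2))))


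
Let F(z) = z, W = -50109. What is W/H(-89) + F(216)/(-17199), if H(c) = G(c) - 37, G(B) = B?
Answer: 1519925/3822 ≈ 397.68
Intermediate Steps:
H(c) = -37 + c (H(c) = c - 37 = -37 + c)
W/H(-89) + F(216)/(-17199) = -50109/(-37 - 89) + 216/(-17199) = -50109/(-126) + 216*(-1/17199) = -50109*(-1/126) - 8/637 = 16703/42 - 8/637 = 1519925/3822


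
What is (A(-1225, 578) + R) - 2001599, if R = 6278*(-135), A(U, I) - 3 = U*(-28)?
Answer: -2814826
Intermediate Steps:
A(U, I) = 3 - 28*U (A(U, I) = 3 + U*(-28) = 3 - 28*U)
R = -847530
(A(-1225, 578) + R) - 2001599 = ((3 - 28*(-1225)) - 847530) - 2001599 = ((3 + 34300) - 847530) - 2001599 = (34303 - 847530) - 2001599 = -813227 - 2001599 = -2814826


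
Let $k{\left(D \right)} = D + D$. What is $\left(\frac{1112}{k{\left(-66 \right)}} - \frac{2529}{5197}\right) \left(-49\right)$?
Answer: $\frac{74882927}{171501} \approx 436.63$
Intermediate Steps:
$k{\left(D \right)} = 2 D$
$\left(\frac{1112}{k{\left(-66 \right)}} - \frac{2529}{5197}\right) \left(-49\right) = \left(\frac{1112}{2 \left(-66\right)} - \frac{2529}{5197}\right) \left(-49\right) = \left(\frac{1112}{-132} - \frac{2529}{5197}\right) \left(-49\right) = \left(1112 \left(- \frac{1}{132}\right) - \frac{2529}{5197}\right) \left(-49\right) = \left(- \frac{278}{33} - \frac{2529}{5197}\right) \left(-49\right) = \left(- \frac{1528223}{171501}\right) \left(-49\right) = \frac{74882927}{171501}$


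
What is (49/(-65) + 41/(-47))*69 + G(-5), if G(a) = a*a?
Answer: -266417/3055 ≈ -87.207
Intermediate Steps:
G(a) = a**2
(49/(-65) + 41/(-47))*69 + G(-5) = (49/(-65) + 41/(-47))*69 + (-5)**2 = (49*(-1/65) + 41*(-1/47))*69 + 25 = (-49/65 - 41/47)*69 + 25 = -4968/3055*69 + 25 = -342792/3055 + 25 = -266417/3055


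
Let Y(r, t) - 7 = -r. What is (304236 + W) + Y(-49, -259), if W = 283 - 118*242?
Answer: 276019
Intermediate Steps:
Y(r, t) = 7 - r
W = -28273 (W = 283 - 28556 = -28273)
(304236 + W) + Y(-49, -259) = (304236 - 28273) + (7 - 1*(-49)) = 275963 + (7 + 49) = 275963 + 56 = 276019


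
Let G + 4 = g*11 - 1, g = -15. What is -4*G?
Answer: 680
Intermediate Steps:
G = -170 (G = -4 + (-15*11 - 1) = -4 + (-165 - 1) = -4 - 166 = -170)
-4*G = -4*(-170) = 680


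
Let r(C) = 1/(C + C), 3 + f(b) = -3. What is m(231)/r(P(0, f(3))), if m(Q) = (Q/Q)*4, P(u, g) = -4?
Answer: -32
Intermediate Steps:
f(b) = -6 (f(b) = -3 - 3 = -6)
m(Q) = 4 (m(Q) = 1*4 = 4)
r(C) = 1/(2*C)
m(231)/r(P(0, f(3))) = 4/(((½)/(-4))) = 4/(((½)*(-¼))) = 4/(-⅛) = 4*(-8) = -32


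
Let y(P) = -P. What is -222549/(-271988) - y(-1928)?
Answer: -524170315/271988 ≈ -1927.2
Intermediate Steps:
-222549/(-271988) - y(-1928) = -222549/(-271988) - (-1)*(-1928) = -222549*(-1/271988) - 1*1928 = 222549/271988 - 1928 = -524170315/271988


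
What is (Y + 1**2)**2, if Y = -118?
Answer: 13689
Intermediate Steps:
(Y + 1**2)**2 = (-118 + 1**2)**2 = (-118 + 1)**2 = (-117)**2 = 13689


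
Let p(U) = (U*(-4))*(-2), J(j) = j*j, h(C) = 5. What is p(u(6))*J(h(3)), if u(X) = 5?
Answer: 1000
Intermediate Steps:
J(j) = j**2
p(U) = 8*U (p(U) = -4*U*(-2) = 8*U)
p(u(6))*J(h(3)) = (8*5)*5**2 = 40*25 = 1000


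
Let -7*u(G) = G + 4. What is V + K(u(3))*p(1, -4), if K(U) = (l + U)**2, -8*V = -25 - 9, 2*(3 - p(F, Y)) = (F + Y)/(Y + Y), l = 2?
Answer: 113/16 ≈ 7.0625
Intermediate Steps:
p(F, Y) = 3 - (F + Y)/(4*Y) (p(F, Y) = 3 - (F + Y)/(2*(Y + Y)) = 3 - (F + Y)/(2*(2*Y)) = 3 - (F + Y)*1/(2*Y)/2 = 3 - (F + Y)/(4*Y))
V = 17/4 (V = -(-25 - 9)/8 = -1/8*(-34) = 17/4 ≈ 4.2500)
u(G) = -4/7 - G/7 (u(G) = -(G + 4)/7 = -(4 + G)/7 = -4/7 - G/7)
K(U) = (2 + U)**2
V + K(u(3))*p(1, -4) = 17/4 + (2 + (-4/7 - 1/7*3))**2*((1/4)*(-1*1 + 11*(-4))/(-4)) = 17/4 + (2 + (-4/7 - 3/7))**2*((1/4)*(-1/4)*(-1 - 44)) = 17/4 + (2 - 1)**2*((1/4)*(-1/4)*(-45)) = 17/4 + 1**2*(45/16) = 17/4 + 1*(45/16) = 17/4 + 45/16 = 113/16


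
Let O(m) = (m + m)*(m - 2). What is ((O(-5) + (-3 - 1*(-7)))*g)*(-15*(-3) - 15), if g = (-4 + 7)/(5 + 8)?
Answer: 6660/13 ≈ 512.31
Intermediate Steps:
g = 3/13 ≈ 0.23077
O(m) = 2*m*(-2 + m) (O(m) = (2*m)*(-2 + m) = 2*m*(-2 + m))
((O(-5) + (-3 - 1*(-7)))*g)*(-15*(-3) - 15) = ((2*(-5)*(-2 - 5) + (-3 - 1*(-7)))*(3/13))*(-15*(-3) - 15) = ((2*(-5)*(-7) + (-3 + 7))*(3/13))*(45 - 15) = ((70 + 4)*(3/13))*30 = (74*(3/13))*30 = (222/13)*30 = 6660/13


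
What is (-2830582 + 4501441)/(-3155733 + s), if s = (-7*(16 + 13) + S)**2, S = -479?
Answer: -1670859/2690609 ≈ -0.62100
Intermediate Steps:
s = 465124 (s = (-7*(16 + 13) - 479)**2 = (-7*29 - 479)**2 = (-203 - 479)**2 = (-682)**2 = 465124)
(-2830582 + 4501441)/(-3155733 + s) = (-2830582 + 4501441)/(-3155733 + 465124) = 1670859/(-2690609) = 1670859*(-1/2690609) = -1670859/2690609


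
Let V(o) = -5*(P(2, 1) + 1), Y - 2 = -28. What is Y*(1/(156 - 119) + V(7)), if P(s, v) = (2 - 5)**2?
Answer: 48074/37 ≈ 1299.3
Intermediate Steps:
Y = -26 (Y = 2 - 28 = -26)
P(s, v) = 9 (P(s, v) = (-3)**2 = 9)
V(o) = -50 (V(o) = -5*(9 + 1) = -5*10 = -50)
Y*(1/(156 - 119) + V(7)) = -26*(1/(156 - 119) - 50) = -26*(1/37 - 50) = -26*(-1849/37) = 48074/37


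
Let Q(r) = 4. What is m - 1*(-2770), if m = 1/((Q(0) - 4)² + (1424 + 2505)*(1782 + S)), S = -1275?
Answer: 5517848311/1992003 ≈ 2770.0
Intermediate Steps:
m = 1/1992003 (m = 1/((4 - 4)² + (1424 + 2505)*(1782 - 1275)) = 1/(0² + 3929*507) = 1/(0 + 1992003) = 1/1992003 ≈ 5.0201e-7)
m - 1*(-2770) = 1/1992003 - 1*(-2770) = 1/1992003 + 2770 = 5517848311/1992003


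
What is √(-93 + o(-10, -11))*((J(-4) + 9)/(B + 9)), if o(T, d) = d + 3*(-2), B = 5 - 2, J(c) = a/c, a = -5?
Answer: 41*I*√110/48 ≈ 8.9586*I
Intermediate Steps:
J(c) = -5/c
B = 3
o(T, d) = -6 + d (o(T, d) = d - 6 = -6 + d)
√(-93 + o(-10, -11))*((J(-4) + 9)/(B + 9)) = √(-93 + (-6 - 11))*((-5/(-4) + 9)/(3 + 9)) = √(-93 - 17)*((-5*(-¼) + 9)/12) = √(-110)*((5/4 + 9)*(1/12)) = (I*√110)*((41/4)*(1/12)) = (I*√110)*(41/48) = 41*I*√110/48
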